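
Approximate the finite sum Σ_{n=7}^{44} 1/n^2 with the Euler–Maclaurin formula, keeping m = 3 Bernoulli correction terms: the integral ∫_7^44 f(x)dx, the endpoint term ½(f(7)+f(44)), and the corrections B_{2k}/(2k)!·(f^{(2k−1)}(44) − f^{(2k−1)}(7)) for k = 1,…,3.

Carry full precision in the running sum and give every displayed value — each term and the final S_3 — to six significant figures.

S_3 ≈ 0.131074

∫_7^44 1/x^2 dx evaluates to 0.120130.
½[f(7) + f(44)] = ½[0.0204082 + 0.000516529] = 0.0104623.
So far: 0.130592.
Order-1 term: 1/12 · (-2.34786e-05 − (-0.00583090)) = 0.000483952.
Running total after k=1: 0.131076.
Order-2 term: −1/720 · (-1.45528e-07 − (-0.00142798)) = -1.98310e-06.
Running total after k=2: 0.131074.
Order-3 term: 1/30240 · (-2.25509e-09 − (-0.000874271)) = 2.89110e-08.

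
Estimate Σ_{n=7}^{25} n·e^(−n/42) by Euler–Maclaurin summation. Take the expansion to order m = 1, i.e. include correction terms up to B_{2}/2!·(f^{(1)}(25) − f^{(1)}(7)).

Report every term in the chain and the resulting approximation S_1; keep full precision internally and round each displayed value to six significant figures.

S_1 ≈ 200.147

∫_7^25 x·e^(−x/42) dx evaluates to 190.332.
½[f(7) + f(25)] = ½[5.92537 + 13.7858] = 9.85558.
Integral + boundary = 200.187.
Correction k=1: B_{2}/2! · (f^{(1)}(25) − f^{(1)}(7)) = 1/12 · (0.223198 − 0.705401) = -0.0401836.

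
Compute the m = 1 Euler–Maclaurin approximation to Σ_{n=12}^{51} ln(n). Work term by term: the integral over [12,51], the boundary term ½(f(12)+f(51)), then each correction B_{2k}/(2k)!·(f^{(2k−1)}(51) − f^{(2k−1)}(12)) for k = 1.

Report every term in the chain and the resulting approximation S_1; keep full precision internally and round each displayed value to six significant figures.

S_1 ≈ 134.907

Integral: ∫_12^51 ln(x) dx = 131.704.
½[f(12) + f(51)] = ½[2.48491 + 3.93183] = 3.20837.
Integral + boundary = 134.913.
k=1: B_{2}/(2)! × [f^{(1)}(51) − f^{(1)}(12)] = 1/12 × (0.0196078 − 0.0833333) = -0.00531046.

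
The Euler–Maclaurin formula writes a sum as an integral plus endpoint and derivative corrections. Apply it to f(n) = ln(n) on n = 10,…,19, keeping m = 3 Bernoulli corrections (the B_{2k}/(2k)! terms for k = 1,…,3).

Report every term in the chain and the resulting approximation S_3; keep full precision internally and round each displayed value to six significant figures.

S_3 ≈ 26.5381

Integral: ∫_10^19 ln(x) dx = 23.9185.
Endpoint term: (f(10) + f(19))/2 = (2.30259 + 2.94444)/2 = 2.62351.
So far: 26.5420.
k=1: B_{2}/(2)! × [f^{(1)}(19) − f^{(1)}(10)] = 1/12 × (0.0526316 − 0.100000) = -0.00394737.
Partial sum through k=1: 26.5381.
k=2: B_{4}/(4)! × [f^{(3)}(19) − f^{(3)}(10)] = −1/720 × (0.000291588 − 0.00200000) = 2.37279e-06.
Partial sum through k=2: 26.5381.
k=3: B_{6}/(6)! × [f^{(5)}(19) − f^{(5)}(10)] = 1/30240 × (9.69267e-06 − 0.000240000) = -7.61598e-09.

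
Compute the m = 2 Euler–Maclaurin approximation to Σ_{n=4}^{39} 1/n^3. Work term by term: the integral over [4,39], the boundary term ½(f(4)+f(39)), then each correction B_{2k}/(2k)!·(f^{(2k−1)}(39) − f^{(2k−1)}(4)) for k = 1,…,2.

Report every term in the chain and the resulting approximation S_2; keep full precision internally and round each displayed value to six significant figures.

Integral: ∫_4^39 1/x^3 dx = 0.0309213.
Boundary: ½(f(4) + f(39)) = ½(0.0156250 + 1.68580e-05) = 0.00782093.
Running total after boundary: 0.0387422.
k=1: B_{2}/(2)! × [f^{(1)}(39) − f^{(1)}(4)] = 1/12 × (-1.29677e-06 − (-0.0117188)) = 0.000976454.
Partial sum through k=1: 0.0397187.
k=2: B_{4}/(4)! × [f^{(3)}(39) − f^{(3)}(4)] = −1/720 × (-1.70515e-08 − (-0.0146484)) = -2.03450e-05.

S_2 ≈ 0.0396983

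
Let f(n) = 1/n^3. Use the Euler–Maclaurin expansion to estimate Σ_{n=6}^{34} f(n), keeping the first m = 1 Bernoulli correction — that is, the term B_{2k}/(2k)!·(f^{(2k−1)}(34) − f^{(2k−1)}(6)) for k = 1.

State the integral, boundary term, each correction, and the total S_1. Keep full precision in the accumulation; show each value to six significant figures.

∫_6^34 1/x^3 dx evaluates to 0.0134564.
½[f(6) + f(34)] = ½[0.00462963 + 2.54427e-05] = 0.00232754.
So far: 0.0157839.
Correction k=1: B_{2}/2! · (f^{(1)}(34) − f^{(1)}(6)) = 1/12 · (-2.24494e-06 − (-0.00231481)) = 0.000192714.

S_1 ≈ 0.0159766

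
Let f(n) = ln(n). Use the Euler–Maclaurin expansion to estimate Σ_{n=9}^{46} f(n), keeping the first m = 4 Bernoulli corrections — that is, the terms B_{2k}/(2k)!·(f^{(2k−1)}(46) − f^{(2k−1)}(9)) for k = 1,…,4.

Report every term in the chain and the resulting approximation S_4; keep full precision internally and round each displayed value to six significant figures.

S_4 ≈ 122.348

∫_9^46 ln(x) dx evaluates to 119.342.
Endpoint term: (f(9) + f(46))/2 = (2.19722 + 3.82864)/2 = 3.01293.
Running total after boundary: 122.355.
Order-1 term: 1/12 · (0.0217391 − 0.111111) = -0.00744767.
After k=1: 122.348.
Order-2 term: −1/720 · (2.05474e-05 − 0.00274348) = 3.78186e-06.
After k=2: 122.348.
Order-3 term: 1/30240 · (1.16526e-07 − 0.000406442) = -1.34367e-08.
After k=3: 122.348.
Order-4 term: −1/1209600 · (1.65207e-09 − 0.000150534) = 1.24448e-10.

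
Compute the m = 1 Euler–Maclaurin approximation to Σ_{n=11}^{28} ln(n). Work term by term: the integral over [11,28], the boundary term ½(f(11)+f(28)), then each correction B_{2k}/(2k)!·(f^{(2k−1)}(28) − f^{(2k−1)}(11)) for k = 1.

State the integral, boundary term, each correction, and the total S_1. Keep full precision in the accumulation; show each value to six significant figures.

Integral: ∫_11^28 ln(x) dx = 49.9249.
½[f(11) + f(28)] = ½[2.39790 + 3.33220] = 2.86505.
So far: 52.7899.
Order-1 term: 1/12 · (0.0357143 − 0.0909091) = -0.00459957.

S_1 ≈ 52.7853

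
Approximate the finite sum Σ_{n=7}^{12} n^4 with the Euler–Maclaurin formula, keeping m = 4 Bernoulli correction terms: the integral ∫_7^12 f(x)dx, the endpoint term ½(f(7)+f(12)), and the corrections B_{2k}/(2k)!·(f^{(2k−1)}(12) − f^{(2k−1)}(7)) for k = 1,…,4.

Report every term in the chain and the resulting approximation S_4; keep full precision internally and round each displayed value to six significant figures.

S_4 ≈ 58435.0

The integral term ∫_7^12 x^4 dx = 46405.0.
½[f(7) + f(12)] = ½[2401.00 + 20736.0] = 11568.5.
Running total after boundary: 57973.5.
Correction k=1: B_{2}/2! · (f^{(1)}(12) − f^{(1)}(7)) = 1/12 · (6912.00 − 1372.00) = 461.667.
Partial sum through k=1: 58435.2.
Correction k=2: B_{4}/4! · (f^{(3)}(12) − f^{(3)}(7)) = −1/720 · (288.000 − 168.000) = -0.166667.
Partial sum through k=2: 58435.0.
Correction k=3: B_{6}/6! · (f^{(5)}(12) − f^{(5)}(7)) = 1/30240 · (0.00000 − 0.00000) = 0.00000.
Partial sum through k=3: 58435.0.
Correction k=4: B_{8}/8! · (f^{(7)}(12) − f^{(7)}(7)) = −1/1209600 · (0.00000 − 0.00000) = 0.00000.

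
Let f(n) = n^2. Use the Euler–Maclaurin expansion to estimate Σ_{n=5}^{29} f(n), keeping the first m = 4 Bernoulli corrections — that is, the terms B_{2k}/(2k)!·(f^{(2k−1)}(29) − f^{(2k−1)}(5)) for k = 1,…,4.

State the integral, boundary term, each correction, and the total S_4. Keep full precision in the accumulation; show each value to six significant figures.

S_4 ≈ 8525.00

The integral term ∫_5^29 x^2 dx = 8088.00.
Endpoint term: (f(5) + f(29))/2 = (25.0000 + 841.000)/2 = 433.000.
Running total after boundary: 8521.00.
Order-1 term: 1/12 · (58.0000 − 10.0000) = 4.00000.
Running total after k=1: 8525.00.
Order-2 term: −1/720 · (0.00000 − 0.00000) = 0.00000.
Running total after k=2: 8525.00.
Order-3 term: 1/30240 · (0.00000 − 0.00000) = 0.00000.
Running total after k=3: 8525.00.
Order-4 term: −1/1209600 · (0.00000 − 0.00000) = 0.00000.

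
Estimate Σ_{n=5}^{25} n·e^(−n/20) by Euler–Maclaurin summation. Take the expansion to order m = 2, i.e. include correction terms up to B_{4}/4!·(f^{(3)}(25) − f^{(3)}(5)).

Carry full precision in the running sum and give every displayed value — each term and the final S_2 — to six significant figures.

S_2 ≈ 137.020

∫_5^25 x·e^(−x/20) dx evaluates to 131.546.
½[f(5) + f(25)] = ½[3.89400 + 7.16262] = 5.52831.
Integral + boundary = 137.074.
Correction k=1: B_{2}/2! · (f^{(1)}(25) − f^{(1)}(5)) = 1/12 · (-0.0716262 − 0.584101) = -0.0546439.
Running total after k=1: 137.020.
Correction k=2: B_{4}/4! · (f^{(3)}(25) − f^{(3)}(5)) = −1/720 · (0.00125346 − 0.00535426) = 5.69555e-06.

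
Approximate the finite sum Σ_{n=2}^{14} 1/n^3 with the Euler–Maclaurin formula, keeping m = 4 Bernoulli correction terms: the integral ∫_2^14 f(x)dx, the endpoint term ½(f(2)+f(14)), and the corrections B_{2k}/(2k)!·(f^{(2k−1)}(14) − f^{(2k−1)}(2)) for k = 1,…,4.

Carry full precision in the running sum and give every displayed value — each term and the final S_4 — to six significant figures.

∫_2^14 1/x^3 dx evaluates to 0.122449.
Endpoint term: (f(2) + f(14))/2 = (0.125000 + 0.000364431)/2 = 0.0626822.
Integral + boundary = 0.185131.
Order-1 term: 1/12 · (-7.80925e-05 − (-0.187500)) = 0.0156185.
After k=1: 0.200750.
Order-2 term: −1/720 · (-7.96862e-06 − (-0.937500)) = -0.00130207.
After k=2: 0.199448.
Order-3 term: 1/30240 · (-1.70756e-06 − (-9.84375)) = 0.000325521.
After k=3: 0.199773.
Order-4 term: −1/1209600 · (-6.27267e-07 − (-177.188)) = -0.000146484.

S_4 ≈ 0.199627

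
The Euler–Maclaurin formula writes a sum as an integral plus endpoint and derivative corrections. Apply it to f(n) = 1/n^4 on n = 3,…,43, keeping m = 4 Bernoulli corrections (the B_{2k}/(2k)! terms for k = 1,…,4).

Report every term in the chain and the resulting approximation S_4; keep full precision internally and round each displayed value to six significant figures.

∫_3^43 1/x^4 dx evaluates to 0.0123415.
½[f(3) + f(43)] = ½[0.0123457 + 2.92500e-07] = 0.00617299.
So far: 0.0185145.
Correction k=1: B_{2}/2! · (f^{(1)}(43) − f^{(1)}(3)) = 1/12 · (-2.72093e-08 − (-0.0164609)) = 0.00137174.
After k=1: 0.0198862.
Correction k=2: B_{4}/4! · (f^{(3)}(43) − f^{(3)}(3)) = −1/720 · (-4.41471e-10 − (-0.0548697)) = -7.62079e-05.
After k=2: 0.0198100.
Correction k=3: B_{6}/6! · (f^{(5)}(43) − f^{(5)}(3)) = 1/30240 · (-1.33707e-11 − (-0.341411)) = 1.12901e-05.
After k=3: 0.0198213.
Correction k=4: B_{8}/8! · (f^{(7)}(43) − f^{(7)}(3)) = −1/1209600 · (-6.50817e-13 − (-3.41411)) = -2.82251e-06.

S_4 ≈ 0.0198185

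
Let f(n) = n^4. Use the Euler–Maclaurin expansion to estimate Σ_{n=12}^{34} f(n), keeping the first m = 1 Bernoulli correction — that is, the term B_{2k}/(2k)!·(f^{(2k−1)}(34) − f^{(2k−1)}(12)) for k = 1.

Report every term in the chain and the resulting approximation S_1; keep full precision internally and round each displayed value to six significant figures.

The integral term ∫_12^34 x^4 dx = 9.03732e+06.
Endpoint term: (f(12) + f(34))/2 = (20736.0 + 1.33634e+06)/2 = 678536.
Integral + boundary = 9.71585e+06.
Correction k=1: B_{2}/2! · (f^{(1)}(34) − f^{(1)}(12)) = 1/12 · (157216 − 6912.00) = 12525.3.

S_1 ≈ 9.72838e+06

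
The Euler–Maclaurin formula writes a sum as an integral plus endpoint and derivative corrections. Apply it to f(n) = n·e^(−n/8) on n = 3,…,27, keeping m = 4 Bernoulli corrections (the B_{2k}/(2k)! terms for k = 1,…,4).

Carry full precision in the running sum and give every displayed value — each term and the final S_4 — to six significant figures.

∫_3^27 x·e^(−x/8) dx evaluates to 50.9004.
Boundary: ½(f(3) + f(27)) = ½(2.06187 + 0.923889) = 1.49288.
So far: 52.3933.
Order-1 term: 1/12 · (-0.0812680 − 0.429556) = -0.0425687.
Partial sum through k=1: 52.3507.
Order-2 term: −1/720 · (-0.000200497 − 0.0281896) = 3.94307e-05.
Partial sum through k=2: 52.3507.
Order-3 term: 1/30240 · (1.35753e-05 − 0.000776053) = -2.52142e-08.
Partial sum through k=3: 52.3507.
Order-4 term: −1/1209600 · (4.73178e-07 − 1.73694e-05) = 1.39685e-11.

S_4 ≈ 52.3507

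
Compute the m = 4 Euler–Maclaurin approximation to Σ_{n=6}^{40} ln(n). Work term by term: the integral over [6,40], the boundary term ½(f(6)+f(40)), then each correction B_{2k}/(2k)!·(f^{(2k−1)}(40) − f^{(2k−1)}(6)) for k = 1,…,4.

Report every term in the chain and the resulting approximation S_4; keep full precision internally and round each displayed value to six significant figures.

S_4 ≈ 105.533

∫_6^40 ln(x) dx evaluates to 102.805.
Boundary: ½(f(6) + f(40)) = ½(1.79176 + 3.68888) = 2.74032.
Running total after boundary: 105.545.
k=1: B_{2}/(2)! × [f^{(1)}(40) − f^{(1)}(6)] = 1/12 × (0.0250000 − 0.166667) = -0.0118056.
Running total after k=1: 105.533.
k=2: B_{4}/(4)! × [f^{(3)}(40) − f^{(3)}(6)] = −1/720 × (3.12500e-05 − 0.00925926) = 1.28167e-05.
Running total after k=2: 105.533.
k=3: B_{6}/(6)! × [f^{(5)}(40) − f^{(5)}(6)] = 1/30240 × (2.34375e-07 − 0.00308642) = -1.02056e-07.
Running total after k=3: 105.533.
k=4: B_{8}/(8)! × [f^{(7)}(40) − f^{(7)}(6)] = −1/1209600 × (4.39453e-09 − 0.00257202) = 2.12633e-09.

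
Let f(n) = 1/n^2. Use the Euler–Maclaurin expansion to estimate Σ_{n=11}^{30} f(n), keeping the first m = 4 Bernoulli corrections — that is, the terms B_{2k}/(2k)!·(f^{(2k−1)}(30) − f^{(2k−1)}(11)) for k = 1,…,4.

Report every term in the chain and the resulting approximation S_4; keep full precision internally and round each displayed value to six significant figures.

S_4 ≈ 0.0623824

∫_11^30 1/x^2 dx evaluates to 0.0575758.
½[f(11) + f(30)] = ½[0.00826446 + 0.00111111] = 0.00468779.
Running total after boundary: 0.0622635.
k=1: B_{2}/(2)! × [f^{(1)}(30) − f^{(1)}(11)] = 1/12 × (-7.40741e-05 − (-0.00150263)) = 0.000119046.
After k=1: 0.0623826.
k=2: B_{4}/(4)! × [f^{(3)}(30) − f^{(3)}(11)] = −1/720 × (-9.87654e-07 − (-0.000149021)) = -2.05602e-07.
After k=2: 0.0623824.
k=3: B_{6}/(6)! × [f^{(5)}(30) − f^{(5)}(11)] = 1/30240 × (-3.29218e-08 − (-3.69474e-05)) = 1.22072e-09.
After k=3: 0.0623824.
k=4: B_{8}/(8)! × [f^{(7)}(30) − f^{(7)}(11)] = −1/1209600 × (-2.04847e-09 − (-1.70996e-05)) = -1.41349e-11.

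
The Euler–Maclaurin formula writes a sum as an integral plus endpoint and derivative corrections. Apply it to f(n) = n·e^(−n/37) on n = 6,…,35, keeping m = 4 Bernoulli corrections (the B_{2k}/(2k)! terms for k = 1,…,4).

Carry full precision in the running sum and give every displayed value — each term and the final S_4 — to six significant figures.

S_4 ≈ 327.658

The integral term ∫_6^35 x·e^(−x/37) dx = 318.369.
Endpoint term: (f(6) + f(35))/2 = (5.10182 + 13.5909)/2 = 9.34637.
Integral + boundary = 327.716.
Correction k=1: B_{2}/2! · (f^{(1)}(35) − f^{(1)}(6)) = 1/12 · (0.0209898 − 0.712416) = -0.0576189.
Running total after k=1: 327.658.
Correction k=2: B_{4}/4! · (f^{(3)}(35) − f^{(3)}(6)) = −1/720 · (0.000582625 − 0.00176262) = 1.63888e-06.
Running total after k=2: 327.658.
Correction k=3: B_{6}/6! · (f^{(5)}(35) − f^{(5)}(6)) = 1/30240 · (8.39970e-07 − 2.19492e-06) = -4.48065e-11.
Running total after k=3: 327.658.
Correction k=4: B_{8}/8! · (f^{(7)}(35) − f^{(7)}(6)) = −1/1209600 · (9.16256e-10 − 2.26612e-09) = 1.11596e-15.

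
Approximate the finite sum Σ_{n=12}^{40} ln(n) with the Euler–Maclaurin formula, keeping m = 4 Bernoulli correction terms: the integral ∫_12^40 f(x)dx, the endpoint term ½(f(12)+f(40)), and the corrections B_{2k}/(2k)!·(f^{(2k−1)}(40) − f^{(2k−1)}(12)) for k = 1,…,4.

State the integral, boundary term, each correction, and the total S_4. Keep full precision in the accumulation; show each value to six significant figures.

∫_12^40 ln(x) dx evaluates to 89.7363.
Endpoint term: (f(12) + f(40))/2 = (2.48491 + 3.68888)/2 = 3.08689.
Running total after boundary: 92.8232.
Order-1 term: 1/12 · (0.0250000 − 0.0833333) = -0.00486111.
After k=1: 92.8183.
Order-2 term: −1/720 · (3.12500e-05 − 0.00115741) = 1.56411e-06.
After k=2: 92.8183.
Order-3 term: 1/30240 · (2.34375e-07 − 9.64506e-05) = -3.18175e-09.
After k=3: 92.8183.
Order-4 term: −1/1209600 · (4.39453e-09 − 2.00939e-05) = 1.66084e-11.

S_4 ≈ 92.8183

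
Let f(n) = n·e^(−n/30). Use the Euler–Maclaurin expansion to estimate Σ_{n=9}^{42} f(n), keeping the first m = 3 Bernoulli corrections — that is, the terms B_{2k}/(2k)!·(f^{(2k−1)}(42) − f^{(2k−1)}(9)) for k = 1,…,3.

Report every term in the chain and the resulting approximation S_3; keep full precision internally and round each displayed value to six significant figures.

S_3 ≈ 342.569

Integral: ∫_9^42 x·e^(−x/30) dx = 334.108.
Boundary: ½(f(9) + f(42)) = ½(6.66736 + 10.3571) = 8.51222.
Integral + boundary = 342.620.
k=1: B_{2}/(2)! × [f^{(1)}(42) − f^{(1)}(9)] = 1/12 × (-0.0986388 − 0.518573) = -0.0514343.
After k=1: 342.569.
k=2: B_{4}/(4)! × [f^{(3)}(42) − f^{(3)}(9)] = −1/720 × (0.000438395 − 0.00222245) = 2.47786e-06.
After k=2: 342.569.
k=3: B_{6}/(6)! × [f^{(5)}(42) − f^{(5)}(9)] = 1/30240 × (1.09599e-06 − 4.29857e-06) = -1.05906e-10.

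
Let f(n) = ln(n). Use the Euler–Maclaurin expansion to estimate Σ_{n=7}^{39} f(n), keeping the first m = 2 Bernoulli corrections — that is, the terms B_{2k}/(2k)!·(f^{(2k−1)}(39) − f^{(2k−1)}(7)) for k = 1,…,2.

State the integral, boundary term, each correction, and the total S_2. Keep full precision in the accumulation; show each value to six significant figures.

S_2 ≈ 100.053

The integral term ∫_7^39 ln(x) dx = 97.2575.
Boundary: ½(f(7) + f(39)) = ½(1.94591 + 3.66356) = 2.80474.
Running total after boundary: 100.062.
k=1: B_{2}/(2)! × [f^{(1)}(39) − f^{(1)}(7)] = 1/12 × (0.0256410 − 0.142857) = -0.00976801.
After k=1: 100.053.
k=2: B_{4}/(4)! × [f^{(3)}(39) − f^{(3)}(7)] = −1/720 × (3.37160e-05 − 0.00583090) = 8.05165e-06.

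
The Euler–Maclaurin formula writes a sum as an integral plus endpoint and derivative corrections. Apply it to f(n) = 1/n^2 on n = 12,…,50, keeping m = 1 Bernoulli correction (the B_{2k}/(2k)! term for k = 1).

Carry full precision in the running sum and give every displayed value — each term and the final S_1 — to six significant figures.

S_1 ≈ 0.0671007

∫_12^50 1/x^2 dx evaluates to 0.0633333.
Endpoint term: (f(12) + f(50))/2 = (0.00694444 + 0.000400000)/2 = 0.00367222.
Running total after boundary: 0.0670056.
Correction k=1: B_{2}/2! · (f^{(1)}(50) − f^{(1)}(12)) = 1/12 · (-1.60000e-05 − (-0.00115741)) = 9.51173e-05.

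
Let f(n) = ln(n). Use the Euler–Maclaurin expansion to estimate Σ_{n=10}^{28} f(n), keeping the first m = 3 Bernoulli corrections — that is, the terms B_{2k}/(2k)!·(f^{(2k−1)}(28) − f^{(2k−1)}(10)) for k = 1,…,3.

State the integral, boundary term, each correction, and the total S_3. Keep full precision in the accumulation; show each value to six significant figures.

Integral: ∫_10^28 ln(x) dx = 52.2759.
½[f(10) + f(28)] = ½[2.30259 + 3.33220] = 2.81739.
Integral + boundary = 55.0933.
k=1: B_{2}/(2)! × [f^{(1)}(28) − f^{(1)}(10)] = 1/12 × (0.0357143 − 0.100000) = -0.00535714.
Partial sum through k=1: 55.0879.
k=2: B_{4}/(4)! × [f^{(3)}(28) − f^{(3)}(10)] = −1/720 × (9.11079e-05 − 0.00200000) = 2.65124e-06.
Partial sum through k=2: 55.0879.
k=3: B_{6}/(6)! × [f^{(5)}(28) − f^{(5)}(10)] = 1/30240 × (1.39451e-06 − 0.000240000) = -7.89039e-09.

S_3 ≈ 55.0879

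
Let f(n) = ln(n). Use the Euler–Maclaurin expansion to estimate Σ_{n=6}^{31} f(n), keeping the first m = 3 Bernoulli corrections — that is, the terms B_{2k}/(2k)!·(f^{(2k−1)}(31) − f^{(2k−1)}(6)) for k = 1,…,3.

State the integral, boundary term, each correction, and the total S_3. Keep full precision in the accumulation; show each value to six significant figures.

The integral term ∫_6^31 ln(x) dx = 70.7030.
½[f(6) + f(31)] = ½[1.79176 + 3.43399] = 2.61287.
So far: 73.3159.
Order-1 term: 1/12 · (0.0322581 − 0.166667) = -0.0112007.
Running total after k=1: 73.3047.
Order-2 term: −1/720 · (6.71344e-05 − 0.00925926) = 1.27668e-05.
Running total after k=2: 73.3047.
Order-3 term: 1/30240 · (8.38306e-07 − 0.00308642) = -1.02036e-07.

S_3 ≈ 73.3047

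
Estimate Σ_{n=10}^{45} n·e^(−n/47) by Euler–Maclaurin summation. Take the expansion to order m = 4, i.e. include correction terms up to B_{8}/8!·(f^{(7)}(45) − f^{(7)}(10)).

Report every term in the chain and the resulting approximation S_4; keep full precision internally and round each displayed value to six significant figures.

S_4 ≈ 518.323

Integral: ∫_10^45 x·e^(−x/47) dx = 505.696.
Boundary: ½(f(10) + f(45)) = ½(8.08345 + 17.2742) = 12.6788.
Running total after boundary: 518.375.
Correction k=1: B_{2}/2! · (f^{(1)}(45) − f^{(1)}(10)) = 1/12 · (0.0163350 − 0.636357) = -0.0516685.
Partial sum through k=1: 518.323.
Correction k=2: B_{4}/4! · (f^{(3)}(45) − f^{(3)}(10)) = −1/720 · (0.000354947 − 0.00101994) = 9.23601e-07.
Partial sum through k=2: 518.323.
Correction k=3: B_{6}/6! · (f^{(5)}(45) − f^{(5)}(10)) = 1/30240 · (3.18017e-07 − 7.93031e-07) = -1.57081e-11.
Partial sum through k=3: 518.323.
Correction k=4: B_{8}/8! · (f^{(7)}(45) − f^{(7)}(10)) = −1/1209600 · (2.15189e-10 − 5.08982e-10) = 2.42885e-16.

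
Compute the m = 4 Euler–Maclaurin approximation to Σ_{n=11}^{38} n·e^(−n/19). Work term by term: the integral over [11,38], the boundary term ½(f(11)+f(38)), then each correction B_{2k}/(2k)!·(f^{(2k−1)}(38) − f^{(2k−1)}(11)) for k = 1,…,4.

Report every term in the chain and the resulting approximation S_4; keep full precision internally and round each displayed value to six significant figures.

The integral term ∫_11^38 x·e^(−x/19) dx = 172.910.
Endpoint term: (f(11) + f(38))/2 = (6.16537 + 5.14274)/2 = 5.65405.
So far: 178.564.
Correction k=1: B_{2}/2! · (f^{(1)}(38) − f^{(1)}(11)) = 1/12 · (-0.135335 − 0.235995) = -0.0309442.
After k=1: 178.533.
Correction k=2: B_{4}/4! · (f^{(3)}(38) − f^{(3)}(11)) = −1/720 · (0.000374890 − 0.00375892) = 4.70005e-06.
After k=2: 178.533.
Correction k=3: B_{6}/6! · (f^{(5)}(38) − f^{(5)}(11)) = 1/30240 · (3.11543e-06 − 1.90142e-05) = -5.25752e-10.
After k=3: 178.533.
Correction k=4: B_{8}/8! · (f^{(7)}(38) − f^{(7)}(11)) = −1/1209600 · (1.43833e-08 − 7.64982e-08) = 5.13515e-14.

S_4 ≈ 178.533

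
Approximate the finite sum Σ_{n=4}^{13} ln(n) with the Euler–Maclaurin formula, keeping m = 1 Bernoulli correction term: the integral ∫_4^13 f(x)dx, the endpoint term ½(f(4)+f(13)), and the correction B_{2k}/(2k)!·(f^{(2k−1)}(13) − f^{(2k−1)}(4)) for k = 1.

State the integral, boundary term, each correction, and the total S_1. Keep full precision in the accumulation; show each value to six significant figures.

S_1 ≈ 20.7604

The integral term ∫_4^13 ln(x) dx = 18.7992.
½[f(4) + f(13)] = ½[1.38629 + 2.56495] = 1.97562.
So far: 20.7748.
k=1: B_{2}/(2)! × [f^{(1)}(13) − f^{(1)}(4)] = 1/12 × (0.0769231 − 0.250000) = -0.0144231.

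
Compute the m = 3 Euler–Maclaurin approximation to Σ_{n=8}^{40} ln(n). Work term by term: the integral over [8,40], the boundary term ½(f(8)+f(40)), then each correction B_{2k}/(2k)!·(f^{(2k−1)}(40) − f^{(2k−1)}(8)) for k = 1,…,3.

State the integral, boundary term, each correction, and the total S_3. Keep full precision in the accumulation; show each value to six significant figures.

∫_8^40 ln(x) dx evaluates to 98.9196.
Boundary: ½(f(8) + f(40)) = ½(2.07944 + 3.68888) = 2.88416.
Running total after boundary: 101.804.
Order-1 term: 1/12 · (0.0250000 − 0.125000) = -0.00833333.
Running total after k=1: 101.795.
Order-2 term: −1/720 · (3.12500e-05 − 0.00390625) = 5.38194e-06.
Running total after k=2: 101.795.
Order-3 term: 1/30240 · (2.34375e-07 − 0.000732422) = -2.42125e-08.

S_3 ≈ 101.795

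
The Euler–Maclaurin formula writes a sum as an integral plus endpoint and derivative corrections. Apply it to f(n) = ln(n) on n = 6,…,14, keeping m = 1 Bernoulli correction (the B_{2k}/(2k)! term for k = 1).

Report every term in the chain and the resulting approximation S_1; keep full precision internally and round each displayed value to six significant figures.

∫_6^14 ln(x) dx evaluates to 18.1962.
Boundary: ½(f(6) + f(14)) = ½(1.79176 + 2.63906) = 2.21541.
Running total after boundary: 20.4117.
k=1: B_{2}/(2)! × [f^{(1)}(14) − f^{(1)}(6)] = 1/12 × (0.0714286 − 0.166667) = -0.00793651.

S_1 ≈ 20.4037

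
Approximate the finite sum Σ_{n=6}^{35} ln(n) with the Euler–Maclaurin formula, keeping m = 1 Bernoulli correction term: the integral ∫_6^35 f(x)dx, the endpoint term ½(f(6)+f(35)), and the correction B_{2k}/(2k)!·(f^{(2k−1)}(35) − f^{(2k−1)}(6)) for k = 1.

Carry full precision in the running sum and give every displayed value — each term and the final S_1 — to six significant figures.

S_1 ≈ 87.3487

∫_6^35 ln(x) dx evaluates to 84.6866.
½[f(6) + f(35)] = ½[1.79176 + 3.55535] = 2.67355.
So far: 87.3602.
k=1: B_{2}/(2)! × [f^{(1)}(35) − f^{(1)}(6)] = 1/12 × (0.0285714 − 0.166667) = -0.0115079.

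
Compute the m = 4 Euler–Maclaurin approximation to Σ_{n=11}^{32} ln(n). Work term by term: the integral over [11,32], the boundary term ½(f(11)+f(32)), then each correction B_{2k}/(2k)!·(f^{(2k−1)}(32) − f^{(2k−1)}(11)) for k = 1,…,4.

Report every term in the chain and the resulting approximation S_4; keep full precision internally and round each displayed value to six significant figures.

∫_11^32 ln(x) dx evaluates to 63.5267.
Boundary: ½(f(11) + f(32)) = ½(2.39790 + 3.46574) = 2.93182.
Running total after boundary: 66.4585.
Order-1 term: 1/12 · (0.0312500 − 0.0909091) = -0.00497159.
Running total after k=1: 66.4535.
Order-2 term: −1/720 · (6.10352e-05 − 0.00150263) = 2.00221e-06.
Running total after k=2: 66.4535.
Order-3 term: 1/30240 · (7.15256e-07 − 0.000149021) = -4.90429e-09.
Running total after k=3: 66.4535.
Order-4 term: −1/1209600 · (2.09548e-08 − 3.69474e-05) = 3.05278e-11.

S_4 ≈ 66.4535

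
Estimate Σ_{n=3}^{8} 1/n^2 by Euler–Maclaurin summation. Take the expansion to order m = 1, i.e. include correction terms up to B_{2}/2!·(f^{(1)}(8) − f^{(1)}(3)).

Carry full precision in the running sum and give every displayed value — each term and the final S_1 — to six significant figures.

The integral term ∫_3^8 1/x^2 dx = 0.208333.
Endpoint term: (f(3) + f(8))/2 = (0.111111 + 0.0156250)/2 = 0.0633681.
Running total after boundary: 0.271701.
Order-1 term: 1/12 · (-0.00390625 − (-0.0740741)) = 0.00584732.

S_1 ≈ 0.277549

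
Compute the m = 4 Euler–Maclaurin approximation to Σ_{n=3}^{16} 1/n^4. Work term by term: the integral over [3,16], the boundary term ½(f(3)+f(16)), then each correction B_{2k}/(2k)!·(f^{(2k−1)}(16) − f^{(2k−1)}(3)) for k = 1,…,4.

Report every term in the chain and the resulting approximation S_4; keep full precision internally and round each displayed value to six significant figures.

Integral: ∫_3^16 1/x^4 dx = 0.0122643.
Boundary: ½(f(3) + f(16)) = ½(0.0123457 + 1.52588e-05) = 0.00618047.
So far: 0.0184448.
Order-1 term: 1/12 · (-3.81470e-06 − (-0.0164609)) = 0.00137142.
Running total after k=1: 0.0198162.
Order-2 term: −1/720 · (-4.47035e-07 − (-0.0548697)) = -7.62073e-05.
Running total after k=2: 0.0197400.
Order-3 term: 1/30240 · (-9.77889e-08 − (-0.341411)) = 1.12901e-05.
Running total after k=3: 0.0197513.
Order-4 term: −1/1209600 · (-3.43789e-08 − (-3.41411)) = -2.82251e-06.

S_4 ≈ 0.0197485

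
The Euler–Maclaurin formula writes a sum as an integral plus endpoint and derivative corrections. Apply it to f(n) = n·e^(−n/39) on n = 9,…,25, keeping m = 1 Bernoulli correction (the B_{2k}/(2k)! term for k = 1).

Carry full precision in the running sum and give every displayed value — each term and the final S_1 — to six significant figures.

S_1 ≈ 181.572

∫_9^25 x·e^(−x/39) dx evaluates to 171.451.
½[f(9) + f(25)] = ½[7.14530 + 13.1688] = 10.1571.
So far: 181.608.
Correction k=1: B_{2}/2! · (f^{(1)}(25) − f^{(1)}(9)) = 1/12 · (0.189090 − 0.610710) = -0.0351349.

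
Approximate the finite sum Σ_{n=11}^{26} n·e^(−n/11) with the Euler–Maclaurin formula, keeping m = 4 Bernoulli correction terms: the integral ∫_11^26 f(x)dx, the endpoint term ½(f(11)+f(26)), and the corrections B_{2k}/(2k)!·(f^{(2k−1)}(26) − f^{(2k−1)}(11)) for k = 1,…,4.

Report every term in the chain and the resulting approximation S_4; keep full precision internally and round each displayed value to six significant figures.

S_4 ≈ 53.9729

∫_11^26 x·e^(−x/11) dx evaluates to 50.7373.
Endpoint term: (f(11) + f(26))/2 = (4.04667 + 2.44602)/2 = 3.24634.
Running total after boundary: 53.9836.
k=1: B_{2}/(2)! × [f^{(1)}(26) − f^{(1)}(11)] = 1/12 × (-0.128288 − 0.00000) = -0.0106906.
Running total after k=1: 53.9729.
k=2: B_{4}/(4)! × [f^{(3)}(26) − f^{(3)}(11)] = −1/720 × (0.000494773 − 0.00608065) = 7.75817e-06.
Running total after k=2: 53.9729.
k=3: B_{6}/(6)! × [f^{(5)}(26) − f^{(5)}(11)] = 1/30240 × (1.69403e-05 − 0.000100507) = -2.76344e-09.
Running total after k=3: 53.9729.
k=4: B_{8}/(8)! × [f^{(7)}(26) − f^{(7)}(11)] = −1/1209600 × (2.46211e-07 − 1.24595e-06) = 8.26504e-13.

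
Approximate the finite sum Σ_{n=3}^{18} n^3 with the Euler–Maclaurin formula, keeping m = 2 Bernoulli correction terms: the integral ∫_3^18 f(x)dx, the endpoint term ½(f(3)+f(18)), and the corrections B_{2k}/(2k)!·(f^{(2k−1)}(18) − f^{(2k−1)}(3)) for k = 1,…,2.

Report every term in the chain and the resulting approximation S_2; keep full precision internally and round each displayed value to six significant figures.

S_2 ≈ 29232.0

Integral: ∫_3^18 x^3 dx = 26223.8.
½[f(3) + f(18)] = ½[27.0000 + 5832.00] = 2929.50.
Running total after boundary: 29153.2.
Order-1 term: 1/12 · (972.000 − 27.0000) = 78.7500.
Running total after k=1: 29232.0.
Order-2 term: −1/720 · (6.00000 − 6.00000) = 0.00000.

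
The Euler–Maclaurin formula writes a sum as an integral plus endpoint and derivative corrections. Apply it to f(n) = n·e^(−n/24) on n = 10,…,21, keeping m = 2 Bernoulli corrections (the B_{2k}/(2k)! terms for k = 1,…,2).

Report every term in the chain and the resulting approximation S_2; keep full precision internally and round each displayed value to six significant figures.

Integral: ∫_10^21 x·e^(−x/24) dx = 87.7294.
½[f(10) + f(21)] = ½[6.59241 + 8.75410] = 7.67325.
So far: 95.4026.
Correction k=1: B_{2}/2! · (f^{(1)}(21) − f^{(1)}(10)) = 1/12 · (0.0521078 − 0.384557) = -0.0277041.
Running total after k=1: 95.3749.
Correction k=2: B_{4}/4! · (f^{(3)}(21) − f^{(3)}(10)) = −1/720 · (0.00153790 − 0.00295666) = 1.97050e-06.

S_2 ≈ 95.3749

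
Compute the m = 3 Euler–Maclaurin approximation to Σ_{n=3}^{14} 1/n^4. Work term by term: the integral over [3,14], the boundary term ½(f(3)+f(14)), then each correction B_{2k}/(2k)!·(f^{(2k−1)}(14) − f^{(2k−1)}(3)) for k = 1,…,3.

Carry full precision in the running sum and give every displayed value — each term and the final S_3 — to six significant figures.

S_3 ≈ 0.0197163

∫_3^14 1/x^4 dx evaluates to 0.0122242.
Endpoint term: (f(3) + f(14))/2 = (0.0123457 + 2.60308e-05)/2 = 0.00618585.
Integral + boundary = 0.0184101.
Order-1 term: 1/12 · (-7.43738e-06 − (-0.0164609)) = 0.00137112.
Partial sum through k=1: 0.0197812.
Order-2 term: −1/720 · (-1.13837e-06 − (-0.0548697)) = -7.62063e-05.
Partial sum through k=2: 0.0197050.
Order-3 term: 1/30240 · (-3.25250e-07 − (-0.341411)) = 1.12900e-05.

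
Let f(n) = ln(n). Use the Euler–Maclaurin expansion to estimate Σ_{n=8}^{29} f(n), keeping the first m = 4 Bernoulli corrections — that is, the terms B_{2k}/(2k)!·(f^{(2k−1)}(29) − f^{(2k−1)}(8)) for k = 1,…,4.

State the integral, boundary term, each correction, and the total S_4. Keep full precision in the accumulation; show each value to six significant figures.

S_4 ≈ 62.7319

The integral term ∫_8^29 ln(x) dx = 60.0160.
½[f(8) + f(29)] = ½[2.07944 + 3.36730] = 2.72337.
Integral + boundary = 62.7394.
Correction k=1: B_{2}/2! · (f^{(1)}(29) − f^{(1)}(8)) = 1/12 · (0.0344828 − 0.125000) = -0.00754310.
Partial sum through k=1: 62.7319.
Correction k=2: B_{4}/4! · (f^{(3)}(29) − f^{(3)}(8)) = −1/720 · (8.20042e-05 − 0.00390625) = 5.31145e-06.
Partial sum through k=2: 62.7319.
Correction k=3: B_{6}/6! · (f^{(5)}(29) − f^{(5)}(8)) = 1/30240 · (1.17010e-06 − 0.000732422) = -2.41816e-08.
Partial sum through k=3: 62.7319.
Correction k=4: B_{8}/8! · (f^{(7)}(29) − f^{(7)}(8)) = −1/1209600 · (4.17394e-08 − 0.000343323) = 2.83797e-10.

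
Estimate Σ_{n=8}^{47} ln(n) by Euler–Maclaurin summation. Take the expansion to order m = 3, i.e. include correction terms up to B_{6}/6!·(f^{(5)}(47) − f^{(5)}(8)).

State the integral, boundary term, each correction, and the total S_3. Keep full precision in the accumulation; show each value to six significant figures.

Integral: ∫_8^47 ln(x) dx = 125.321.
Boundary: ½(f(8) + f(47)) = ½(2.07944 + 3.85015) = 2.96479.
So far: 128.286.
Correction k=1: B_{2}/2! · (f^{(1)}(47) − f^{(1)}(8)) = 1/12 · (0.0212766 − 0.125000) = -0.00864362.
Running total after k=1: 128.278.
Correction k=2: B_{4}/4! · (f^{(3)}(47) − f^{(3)}(8)) = −1/720 · (1.92636e-05 − 0.00390625) = 5.39859e-06.
Running total after k=2: 128.278.
Correction k=3: B_{6}/6! · (f^{(5)}(47) − f^{(5)}(8)) = 1/30240 · (1.04646e-07 − 0.000732422) = -2.42168e-08.

S_3 ≈ 128.278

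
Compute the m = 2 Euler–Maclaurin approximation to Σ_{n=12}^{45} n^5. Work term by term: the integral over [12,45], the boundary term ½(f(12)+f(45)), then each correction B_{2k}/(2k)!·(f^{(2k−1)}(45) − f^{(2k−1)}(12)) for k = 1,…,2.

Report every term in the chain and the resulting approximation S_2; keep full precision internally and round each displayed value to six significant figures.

S_2 ≈ 1.47755e+09

Integral: ∫_12^45 x^5 dx = 1.38346e+09.
½[f(12) + f(45)] = ½[248832 + 1.84528e+08] = 9.23885e+07.
Integral + boundary = 1.47585e+09.
k=1: B_{2}/(2)! × [f^{(1)}(45) − f^{(1)}(12)] = 1/12 × (2.05031e+07 − 103680) = 1.69995e+06.
After k=1: 1.47755e+09.
k=2: B_{4}/(4)! × [f^{(3)}(45) − f^{(3)}(12)] = −1/720 × (121500 − 8640.00) = -156.750.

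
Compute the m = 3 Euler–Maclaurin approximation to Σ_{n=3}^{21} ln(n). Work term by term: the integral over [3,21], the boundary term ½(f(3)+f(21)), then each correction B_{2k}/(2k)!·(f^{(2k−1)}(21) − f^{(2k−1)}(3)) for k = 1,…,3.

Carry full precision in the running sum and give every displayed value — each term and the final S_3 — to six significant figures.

S_3 ≈ 44.6870

Integral: ∫_3^21 ln(x) dx = 42.6391.
½[f(3) + f(21)] = ½[1.09861 + 3.04452] = 2.07157.
Integral + boundary = 44.7107.
k=1: B_{2}/(2)! × [f^{(1)}(21) − f^{(1)}(3)] = 1/12 × (0.0476190 − 0.333333) = -0.0238095.
Running total after k=1: 44.6869.
k=2: B_{4}/(4)! × [f^{(3)}(21) − f^{(3)}(3)] = −1/720 × (0.000215959 − 0.0740741) = 0.000102581.
Running total after k=2: 44.6870.
k=3: B_{6}/(6)! × [f^{(5)}(21) − f^{(5)}(3)] = 1/30240 × (5.87645e-06 − 0.0987654) = -3.26586e-06.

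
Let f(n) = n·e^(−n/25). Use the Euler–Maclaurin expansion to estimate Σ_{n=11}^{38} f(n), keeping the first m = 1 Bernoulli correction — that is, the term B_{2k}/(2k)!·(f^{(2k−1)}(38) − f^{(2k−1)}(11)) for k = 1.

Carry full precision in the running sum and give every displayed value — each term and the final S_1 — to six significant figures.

∫_11^38 x·e^(−x/25) dx evaluates to 235.162.
Boundary: ½(f(11) + f(38)) = ½(7.08440 + 8.31105) = 7.69773.
So far: 242.859.
Correction k=1: B_{2}/2! · (f^{(1)}(38) − f^{(1)}(11)) = 1/12 · (-0.113730 − 0.360660) = -0.0395325.

S_1 ≈ 242.820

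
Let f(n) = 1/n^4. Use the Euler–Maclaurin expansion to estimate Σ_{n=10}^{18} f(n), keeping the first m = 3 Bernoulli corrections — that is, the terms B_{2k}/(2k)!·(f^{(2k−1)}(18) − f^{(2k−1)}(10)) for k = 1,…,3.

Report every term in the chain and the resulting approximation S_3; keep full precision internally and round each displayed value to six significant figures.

∫_10^18 1/x^4 dx evaluates to 0.000276177.
Endpoint term: (f(10) + f(18))/2 = (0.000100000 + 9.52599e-06)/2 = 5.47630e-05.
So far: 0.000330940.
Correction k=1: B_{2}/2! · (f^{(1)}(18) − f^{(1)}(10)) = 1/12 · (-2.11689e-06 − (-4.00000e-05)) = 3.15693e-06.
Running total after k=1: 0.000334097.
Correction k=2: B_{4}/4! · (f^{(3)}(18) − f^{(3)}(10)) = −1/720 · (-1.96008e-07 − (-1.20000e-05)) = -1.63944e-08.
Running total after k=2: 0.000334081.
Correction k=3: B_{6}/6! · (f^{(5)}(18) − f^{(5)}(10)) = 1/30240 · (-3.38779e-08 − (-6.72000e-06)) = 2.21102e-10.

S_3 ≈ 0.000334081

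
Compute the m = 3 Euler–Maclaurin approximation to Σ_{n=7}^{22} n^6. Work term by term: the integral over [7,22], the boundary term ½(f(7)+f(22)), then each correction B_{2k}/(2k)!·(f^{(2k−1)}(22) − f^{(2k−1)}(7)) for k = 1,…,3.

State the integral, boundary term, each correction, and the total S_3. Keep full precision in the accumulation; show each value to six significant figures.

Integral: ∫_7^22 x^6 dx = 3.56219e+08.
Endpoint term: (f(7) + f(22))/2 = (117649 + 1.13380e+08)/2 = 5.67488e+07.
So far: 4.12968e+08.
Correction k=1: B_{2}/2! · (f^{(1)}(22) − f^{(1)}(7)) = 1/12 · (3.09218e+07 − 100842) = 2.56841e+06.
Running total after k=1: 4.15536e+08.
Correction k=2: B_{4}/4! · (f^{(3)}(22) − f^{(3)}(7)) = −1/720 · (1.27776e+06 − 41160.0) = -1717.50.
Running total after k=2: 4.15535e+08.
Correction k=3: B_{6}/6! · (f^{(5)}(22) − f^{(5)}(7)) = 1/30240 · (15840.0 − 5040.00) = 0.357143.

S_3 ≈ 4.15535e+08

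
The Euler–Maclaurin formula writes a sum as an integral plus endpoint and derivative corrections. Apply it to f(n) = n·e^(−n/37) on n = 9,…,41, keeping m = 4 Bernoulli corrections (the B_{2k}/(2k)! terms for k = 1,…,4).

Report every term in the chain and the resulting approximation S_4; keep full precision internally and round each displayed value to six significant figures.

S_4 ≈ 391.842

The integral term ∫_9^41 x·e^(−x/37) dx = 381.597.
Endpoint term: (f(9) + f(41))/2 = (7.05673 + 13.5375)/2 = 10.2971.
Running total after boundary: 391.894.
k=1: B_{2}/(2)! × [f^{(1)}(41) − f^{(1)}(9)] = 1/12 × (-0.0356955 − 0.593358) = -0.0524212.
Partial sum through k=1: 391.842.
k=2: B_{4}/(4)! × [f^{(3)}(41) − f^{(3)}(9)] = −1/720 × (0.000456297 − 0.00157890) = 1.55918e-06.
Partial sum through k=2: 391.842.
k=3: B_{6}/(6)! × [f^{(5)}(41) − f^{(5)}(9)] = 1/30240 × (6.85660e-07 − 1.99005e-06) = -4.31347e-11.
Partial sum through k=3: 391.842.
k=4: B_{8}/(8)! × [f^{(7)}(41) − f^{(7)}(9)] = −1/1209600 × (7.58227e-10 − 2.06485e-09) = 1.08021e-15.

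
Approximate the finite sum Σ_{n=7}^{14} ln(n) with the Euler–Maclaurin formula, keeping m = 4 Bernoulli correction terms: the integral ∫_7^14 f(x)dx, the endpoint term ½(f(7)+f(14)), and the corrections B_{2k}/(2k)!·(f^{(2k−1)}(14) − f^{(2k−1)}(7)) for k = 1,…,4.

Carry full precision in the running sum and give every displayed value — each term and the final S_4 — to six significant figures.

S_4 ≈ 18.6120

∫_7^14 ln(x) dx evaluates to 16.3254.
½[f(7) + f(14)] = ½[1.94591 + 2.63906] = 2.29248.
So far: 18.6179.
Order-1 term: 1/12 · (0.0714286 − 0.142857) = -0.00595238.
Partial sum through k=1: 18.6120.
Order-2 term: −1/720 · (0.000728863 − 0.00583090) = 7.08617e-06.
Partial sum through k=2: 18.6120.
Order-3 term: 1/30240 · (4.46243e-05 − 0.00142798) = -4.57458e-08.
Partial sum through k=3: 18.6120.
Order-4 term: −1/1209600 · (6.83024e-06 − 0.000874271) = 7.17130e-10.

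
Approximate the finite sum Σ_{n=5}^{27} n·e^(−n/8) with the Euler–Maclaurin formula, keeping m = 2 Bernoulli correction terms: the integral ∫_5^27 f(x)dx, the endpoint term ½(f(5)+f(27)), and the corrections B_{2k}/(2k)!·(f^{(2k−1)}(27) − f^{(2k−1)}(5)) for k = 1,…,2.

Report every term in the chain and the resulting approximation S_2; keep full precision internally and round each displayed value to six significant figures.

Integral: ∫_5^27 x·e^(−x/8) dx = 46.0861.
Boundary: ½(f(5) + f(27)) = ½(2.67631 + 0.923889) = 1.80010.
So far: 47.8862.
k=1: B_{2}/(2)! × [f^{(1)}(27) − f^{(1)}(5)] = 1/12 × (-0.0812680 − 0.200723) = -0.0234993.
After k=1: 47.8627.
k=2: B_{4}/(4)! × [f^{(3)}(27) − f^{(3)}(5)] = −1/720 × (-0.000200497 − 0.0198632) = 2.78663e-05.

S_2 ≈ 47.8627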